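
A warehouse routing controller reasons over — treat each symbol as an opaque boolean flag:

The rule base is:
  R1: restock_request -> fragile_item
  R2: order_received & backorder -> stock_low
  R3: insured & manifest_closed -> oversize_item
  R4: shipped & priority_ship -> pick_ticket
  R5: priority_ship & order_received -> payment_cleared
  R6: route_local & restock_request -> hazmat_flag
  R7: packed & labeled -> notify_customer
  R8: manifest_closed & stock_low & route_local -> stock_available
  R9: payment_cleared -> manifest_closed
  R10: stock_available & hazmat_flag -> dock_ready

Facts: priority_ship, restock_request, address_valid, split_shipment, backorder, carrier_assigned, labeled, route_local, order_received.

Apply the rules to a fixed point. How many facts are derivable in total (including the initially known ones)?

Round 1 fires R1, R2, R5, R6, giving fragile_item, stock_low, payment_cleared, hazmat_flag.
Round 2 fires R9, giving manifest_closed.
Round 3 fires R8, giving stock_available.
Round 4 fires R10, giving dock_ready.
Closure: {address_valid, backorder, carrier_assigned, dock_ready, fragile_item, hazmat_flag, labeled, manifest_closed, order_received, payment_cleared, priority_ship, restock_request, route_local, split_shipment, stock_available, stock_low} — 16 facts.

16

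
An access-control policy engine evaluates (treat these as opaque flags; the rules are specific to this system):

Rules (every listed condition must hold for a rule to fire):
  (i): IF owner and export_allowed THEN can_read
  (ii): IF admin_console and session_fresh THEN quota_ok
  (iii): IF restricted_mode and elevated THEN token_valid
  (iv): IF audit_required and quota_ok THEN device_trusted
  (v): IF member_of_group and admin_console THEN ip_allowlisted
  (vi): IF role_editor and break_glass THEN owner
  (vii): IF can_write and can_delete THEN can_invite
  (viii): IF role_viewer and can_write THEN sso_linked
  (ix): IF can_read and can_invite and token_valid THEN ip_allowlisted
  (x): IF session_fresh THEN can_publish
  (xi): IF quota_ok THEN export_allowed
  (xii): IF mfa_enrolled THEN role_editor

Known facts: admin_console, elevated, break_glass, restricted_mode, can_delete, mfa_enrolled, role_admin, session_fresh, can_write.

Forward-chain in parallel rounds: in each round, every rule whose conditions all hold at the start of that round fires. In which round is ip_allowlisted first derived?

4

Round 1: (ii) [IF admin_console and session_fresh THEN quota_ok]; (iii) [IF restricted_mode and elevated THEN token_valid]; (vii) [IF can_write and can_delete THEN can_invite]; (x) [IF session_fresh THEN can_publish]; (xii) [IF mfa_enrolled THEN role_editor]. New: quota_ok, token_valid, can_invite, can_publish, role_editor.
Round 2: (vi) [IF role_editor and break_glass THEN owner]; (xi) [IF quota_ok THEN export_allowed]. New: owner, export_allowed.
Round 3: (i) [IF owner and export_allowed THEN can_read]. New: can_read.
Round 4: (ix) [IF can_read and can_invite and token_valid THEN ip_allowlisted]. New: ip_allowlisted.
ip_allowlisted first appears in round 4.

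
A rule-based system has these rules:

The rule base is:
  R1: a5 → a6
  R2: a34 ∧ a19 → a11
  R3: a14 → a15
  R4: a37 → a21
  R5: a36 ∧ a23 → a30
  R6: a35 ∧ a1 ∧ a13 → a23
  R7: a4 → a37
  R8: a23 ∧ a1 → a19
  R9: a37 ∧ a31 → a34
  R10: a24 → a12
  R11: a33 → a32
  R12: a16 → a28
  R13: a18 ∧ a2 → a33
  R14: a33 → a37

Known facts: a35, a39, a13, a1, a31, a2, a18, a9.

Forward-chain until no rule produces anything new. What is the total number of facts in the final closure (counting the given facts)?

16

Round 1 — R6, R13, derive a23, a33.
Round 2 — R8, R11, R14, derive a19, a32, a37.
Round 3 — R4, R9, derive a21, a34.
Round 4 — R2, derive a11.
Closure: {a1, a11, a13, a18, a19, a2, a21, a23, a31, a32, a33, a34, a35, a37, a39, a9} — 16 facts.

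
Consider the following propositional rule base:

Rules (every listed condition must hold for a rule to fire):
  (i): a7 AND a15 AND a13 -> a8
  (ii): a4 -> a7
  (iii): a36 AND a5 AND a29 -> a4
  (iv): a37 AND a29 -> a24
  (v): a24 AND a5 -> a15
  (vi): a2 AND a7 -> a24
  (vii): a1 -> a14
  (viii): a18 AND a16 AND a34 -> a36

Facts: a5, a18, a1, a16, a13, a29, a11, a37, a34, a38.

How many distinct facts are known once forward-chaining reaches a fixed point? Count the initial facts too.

[1] (iv) [a37 AND a29 -> a24]; (vii) [a1 -> a14]; (viii) [a18 AND a16 AND a34 -> a36]. ⇒ new: a24, a14, a36.
[2] (iii) [a36 AND a5 AND a29 -> a4]; (v) [a24 AND a5 -> a15]. ⇒ new: a4, a15.
[3] (ii) [a4 -> a7]. ⇒ new: a7.
[4] (i) [a7 AND a15 AND a13 -> a8]. ⇒ new: a8.
Closure: {a1, a11, a13, a14, a15, a16, a18, a24, a29, a34, a36, a37, a38, a4, a5, a7, a8} — 17 facts.

17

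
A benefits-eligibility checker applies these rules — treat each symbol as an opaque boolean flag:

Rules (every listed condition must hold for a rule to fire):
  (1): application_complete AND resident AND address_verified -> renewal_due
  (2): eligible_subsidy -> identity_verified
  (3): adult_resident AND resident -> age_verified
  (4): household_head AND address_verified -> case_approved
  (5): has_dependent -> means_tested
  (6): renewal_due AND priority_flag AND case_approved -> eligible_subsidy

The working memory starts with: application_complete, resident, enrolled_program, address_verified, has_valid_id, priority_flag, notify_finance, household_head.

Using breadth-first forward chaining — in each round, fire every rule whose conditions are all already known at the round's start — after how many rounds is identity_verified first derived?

3

Round 1: (1) [application_complete AND resident AND address_verified -> renewal_due]; (4) [household_head AND address_verified -> case_approved]. Adds renewal_due, case_approved.
Round 2: (6) [renewal_due AND priority_flag AND case_approved -> eligible_subsidy]. Adds eligible_subsidy.
Round 3: (2) [eligible_subsidy -> identity_verified]. Adds identity_verified.
identity_verified first appears in round 3.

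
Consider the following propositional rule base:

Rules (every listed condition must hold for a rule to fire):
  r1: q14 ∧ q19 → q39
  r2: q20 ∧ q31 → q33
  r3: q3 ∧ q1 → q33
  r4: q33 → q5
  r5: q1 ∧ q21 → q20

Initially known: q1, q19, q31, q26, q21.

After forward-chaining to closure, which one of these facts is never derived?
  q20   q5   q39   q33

[1] r5 [q1 ∧ q21 → q20]. ⇒ new: q20.
[2] r2 [q20 ∧ q31 → q33]. ⇒ new: q33.
[3] r4 [q33 → q5]. ⇒ new: q5.
Derived: q5 (round 3), q20 (round 1), q33 (round 2). q39 never appears in any round.

q39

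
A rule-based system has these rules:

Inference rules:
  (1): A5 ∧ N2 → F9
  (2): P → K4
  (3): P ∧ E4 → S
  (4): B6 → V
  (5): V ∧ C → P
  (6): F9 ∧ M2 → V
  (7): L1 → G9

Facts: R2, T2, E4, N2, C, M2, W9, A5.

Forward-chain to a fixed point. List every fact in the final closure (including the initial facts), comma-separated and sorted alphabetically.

Round 1: (1) [A5 ∧ N2 → F9]. New: F9.
Round 2: (6) [F9 ∧ M2 → V]. New: V.
Round 3: (5) [V ∧ C → P]. New: P.
Round 4: (2) [P → K4]; (3) [P ∧ E4 → S]. New: K4, S.

A5, C, E4, F9, K4, M2, N2, P, R2, S, T2, V, W9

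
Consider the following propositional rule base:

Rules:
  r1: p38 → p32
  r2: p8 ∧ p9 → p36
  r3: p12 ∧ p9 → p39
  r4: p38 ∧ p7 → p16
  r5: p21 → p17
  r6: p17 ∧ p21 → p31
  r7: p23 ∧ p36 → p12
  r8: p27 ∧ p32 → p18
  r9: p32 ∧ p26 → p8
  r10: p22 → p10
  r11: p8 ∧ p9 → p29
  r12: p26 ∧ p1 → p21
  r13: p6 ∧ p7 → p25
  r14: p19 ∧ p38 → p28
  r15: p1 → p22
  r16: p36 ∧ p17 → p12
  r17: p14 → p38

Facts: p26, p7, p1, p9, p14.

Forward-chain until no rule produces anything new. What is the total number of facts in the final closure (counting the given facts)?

18

Round 1: r12 [p26 ∧ p1 → p21]; r15 [p1 → p22]; r17 [p14 → p38]. Adds p21, p22, p38.
Round 2: r1 [p38 → p32]; r4 [p38 ∧ p7 → p16]; r5 [p21 → p17]; r10 [p22 → p10]. Adds p32, p16, p17, p10.
Round 3: r6 [p17 ∧ p21 → p31]; r9 [p32 ∧ p26 → p8]. Adds p31, p8.
Round 4: r2 [p8 ∧ p9 → p36]; r11 [p8 ∧ p9 → p29]. Adds p36, p29.
Round 5: r16 [p36 ∧ p17 → p12]. Adds p12.
Round 6: r3 [p12 ∧ p9 → p39]. Adds p39.
Closure: {p1, p10, p12, p14, p16, p17, p21, p22, p26, p29, p31, p32, p36, p38, p39, p7, p8, p9} — 18 facts.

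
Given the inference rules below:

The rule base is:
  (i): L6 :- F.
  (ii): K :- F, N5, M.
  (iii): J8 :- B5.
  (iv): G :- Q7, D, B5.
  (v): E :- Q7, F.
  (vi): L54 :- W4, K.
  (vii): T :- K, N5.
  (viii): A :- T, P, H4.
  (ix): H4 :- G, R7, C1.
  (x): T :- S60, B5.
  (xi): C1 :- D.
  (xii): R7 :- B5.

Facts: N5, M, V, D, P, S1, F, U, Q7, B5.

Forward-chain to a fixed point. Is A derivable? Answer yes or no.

Round 1: (i) [L6 :- F.]; (ii) [K :- F, N5, M.]; (iii) [J8 :- B5.]; (iv) [G :- Q7, D, B5.]; (v) [E :- Q7, F.]; (xi) [C1 :- D.]; (xii) [R7 :- B5.]. New: L6, K, J8, G, E, C1, R7.
Round 2: (vii) [T :- K, N5.]; (ix) [H4 :- G, R7, C1.]. New: T, H4.
Round 3: (viii) [A :- T, P, H4.]. New: A.
A appears in round 3, so it is derivable.

yes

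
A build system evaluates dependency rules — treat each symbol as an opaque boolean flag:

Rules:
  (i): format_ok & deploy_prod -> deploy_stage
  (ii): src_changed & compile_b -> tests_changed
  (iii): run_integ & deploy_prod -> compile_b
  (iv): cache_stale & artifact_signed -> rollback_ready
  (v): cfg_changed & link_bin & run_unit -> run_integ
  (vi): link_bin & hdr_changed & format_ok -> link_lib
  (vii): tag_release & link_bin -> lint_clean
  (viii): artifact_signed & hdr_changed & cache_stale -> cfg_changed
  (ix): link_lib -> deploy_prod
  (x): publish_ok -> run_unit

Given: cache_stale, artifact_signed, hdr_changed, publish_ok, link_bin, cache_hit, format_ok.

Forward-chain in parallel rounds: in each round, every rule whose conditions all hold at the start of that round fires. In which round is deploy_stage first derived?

[1] (iv) [cache_stale & artifact_signed -> rollback_ready]; (vi) [link_bin & hdr_changed & format_ok -> link_lib]; (viii) [artifact_signed & hdr_changed & cache_stale -> cfg_changed]; (x) [publish_ok -> run_unit]. ⇒ new: rollback_ready, link_lib, cfg_changed, run_unit.
[2] (v) [cfg_changed & link_bin & run_unit -> run_integ]; (ix) [link_lib -> deploy_prod]. ⇒ new: run_integ, deploy_prod.
[3] (i) [format_ok & deploy_prod -> deploy_stage]; (iii) [run_integ & deploy_prod -> compile_b]. ⇒ new: deploy_stage, compile_b.
deploy_stage first appears in round 3.

3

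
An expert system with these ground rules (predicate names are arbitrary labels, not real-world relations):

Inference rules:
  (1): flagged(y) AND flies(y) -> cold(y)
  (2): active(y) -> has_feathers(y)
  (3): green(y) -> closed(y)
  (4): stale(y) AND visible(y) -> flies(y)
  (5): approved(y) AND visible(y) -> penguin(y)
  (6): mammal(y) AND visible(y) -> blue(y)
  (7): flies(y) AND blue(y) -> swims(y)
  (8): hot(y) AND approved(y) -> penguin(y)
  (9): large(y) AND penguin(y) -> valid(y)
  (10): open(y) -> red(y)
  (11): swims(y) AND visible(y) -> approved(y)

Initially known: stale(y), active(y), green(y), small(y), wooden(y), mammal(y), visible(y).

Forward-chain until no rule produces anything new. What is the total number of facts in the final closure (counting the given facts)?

14

Round 1 — (2), (3), (4), (6), derive has_feathers(y), closed(y), flies(y), blue(y).
Round 2 — (7), derive swims(y).
Round 3 — (11), derive approved(y).
Round 4 — (5), derive penguin(y).
Closure: {active(y), approved(y), blue(y), closed(y), flies(y), green(y), has_feathers(y), mammal(y), penguin(y), small(y), stale(y), swims(y), visible(y), wooden(y)} — 14 facts.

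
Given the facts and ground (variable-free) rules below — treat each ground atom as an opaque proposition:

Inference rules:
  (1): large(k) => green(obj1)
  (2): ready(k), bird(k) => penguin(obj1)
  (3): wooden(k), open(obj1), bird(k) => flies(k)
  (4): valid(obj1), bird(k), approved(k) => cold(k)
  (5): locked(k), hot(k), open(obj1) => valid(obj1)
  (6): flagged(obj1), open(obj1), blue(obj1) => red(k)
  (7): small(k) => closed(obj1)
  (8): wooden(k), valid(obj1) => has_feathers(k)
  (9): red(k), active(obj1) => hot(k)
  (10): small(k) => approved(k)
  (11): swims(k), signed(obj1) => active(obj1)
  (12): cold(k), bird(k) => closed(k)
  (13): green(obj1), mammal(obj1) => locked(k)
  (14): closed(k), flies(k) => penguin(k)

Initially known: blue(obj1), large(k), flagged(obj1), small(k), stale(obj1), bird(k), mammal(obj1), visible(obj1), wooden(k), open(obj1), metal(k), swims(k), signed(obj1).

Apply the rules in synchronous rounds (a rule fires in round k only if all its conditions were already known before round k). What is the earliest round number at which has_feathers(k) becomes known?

4

Round 1 fires (1), (3), (6), (7), (10), (11), giving green(obj1), flies(k), red(k), closed(obj1), approved(k), active(obj1).
Round 2 fires (9), (13), giving hot(k), locked(k).
Round 3 fires (5), giving valid(obj1).
Round 4 fires (4), (8), giving cold(k), has_feathers(k).
has_feathers(k) first appears in round 4.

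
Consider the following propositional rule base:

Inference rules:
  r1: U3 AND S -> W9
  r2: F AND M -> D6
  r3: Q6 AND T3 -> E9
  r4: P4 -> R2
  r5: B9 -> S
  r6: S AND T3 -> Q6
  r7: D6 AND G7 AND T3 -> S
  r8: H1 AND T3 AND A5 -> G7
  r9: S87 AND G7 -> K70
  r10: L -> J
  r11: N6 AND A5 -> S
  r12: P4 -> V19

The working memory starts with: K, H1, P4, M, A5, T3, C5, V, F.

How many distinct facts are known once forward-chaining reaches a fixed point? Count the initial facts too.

16

Round 1 fires r2, r4, r8, r12, giving D6, R2, G7, V19.
Round 2 fires r7, giving S.
Round 3 fires r6, giving Q6.
Round 4 fires r3, giving E9.
Closure: {A5, C5, D6, E9, F, G7, H1, K, M, P4, Q6, R2, S, T3, V, V19} — 16 facts.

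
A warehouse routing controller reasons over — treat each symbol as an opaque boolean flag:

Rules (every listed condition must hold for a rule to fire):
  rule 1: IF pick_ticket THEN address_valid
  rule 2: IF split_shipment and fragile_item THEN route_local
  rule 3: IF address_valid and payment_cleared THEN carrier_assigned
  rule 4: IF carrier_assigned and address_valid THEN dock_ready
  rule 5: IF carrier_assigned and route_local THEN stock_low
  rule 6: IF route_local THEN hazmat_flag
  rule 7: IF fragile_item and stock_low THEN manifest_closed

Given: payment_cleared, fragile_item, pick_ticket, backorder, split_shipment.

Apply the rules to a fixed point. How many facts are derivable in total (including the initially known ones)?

12

[1] rule 1 [IF pick_ticket THEN address_valid]; rule 2 [IF split_shipment and fragile_item THEN route_local]. ⇒ new: address_valid, route_local.
[2] rule 3 [IF address_valid and payment_cleared THEN carrier_assigned]; rule 6 [IF route_local THEN hazmat_flag]. ⇒ new: carrier_assigned, hazmat_flag.
[3] rule 4 [IF carrier_assigned and address_valid THEN dock_ready]; rule 5 [IF carrier_assigned and route_local THEN stock_low]. ⇒ new: dock_ready, stock_low.
[4] rule 7 [IF fragile_item and stock_low THEN manifest_closed]. ⇒ new: manifest_closed.
Closure: {address_valid, backorder, carrier_assigned, dock_ready, fragile_item, hazmat_flag, manifest_closed, payment_cleared, pick_ticket, route_local, split_shipment, stock_low} — 12 facts.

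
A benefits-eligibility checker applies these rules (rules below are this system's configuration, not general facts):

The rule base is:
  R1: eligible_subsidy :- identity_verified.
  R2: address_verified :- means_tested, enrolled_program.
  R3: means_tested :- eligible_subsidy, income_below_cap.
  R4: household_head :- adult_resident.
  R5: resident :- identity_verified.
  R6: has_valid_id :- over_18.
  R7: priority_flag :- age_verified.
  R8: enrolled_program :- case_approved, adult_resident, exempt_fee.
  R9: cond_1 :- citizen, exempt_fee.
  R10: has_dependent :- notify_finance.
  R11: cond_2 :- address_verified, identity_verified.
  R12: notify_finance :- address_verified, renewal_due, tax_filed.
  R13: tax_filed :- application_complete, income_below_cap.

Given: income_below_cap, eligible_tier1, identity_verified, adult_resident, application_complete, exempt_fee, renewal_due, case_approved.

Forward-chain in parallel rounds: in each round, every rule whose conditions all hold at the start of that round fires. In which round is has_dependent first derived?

Round 1 fires R1, R4, R5, R8, R13, giving eligible_subsidy, household_head, resident, enrolled_program, tax_filed.
Round 2 fires R3, giving means_tested.
Round 3 fires R2, giving address_verified.
Round 4 fires R11, R12, giving cond_2, notify_finance.
Round 5 fires R10, giving has_dependent.
has_dependent first appears in round 5.

5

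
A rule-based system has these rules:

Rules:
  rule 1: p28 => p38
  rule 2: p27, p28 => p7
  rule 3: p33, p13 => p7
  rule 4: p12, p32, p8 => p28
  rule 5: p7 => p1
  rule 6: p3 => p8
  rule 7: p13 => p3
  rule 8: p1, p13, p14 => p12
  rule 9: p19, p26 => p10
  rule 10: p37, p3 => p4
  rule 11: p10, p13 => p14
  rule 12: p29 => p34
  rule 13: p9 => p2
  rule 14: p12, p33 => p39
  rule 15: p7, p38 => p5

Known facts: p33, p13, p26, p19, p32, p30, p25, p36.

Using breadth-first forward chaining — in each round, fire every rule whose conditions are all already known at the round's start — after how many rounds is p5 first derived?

Round 1: rule 3 [p33, p13 => p7]; rule 7 [p13 => p3]; rule 9 [p19, p26 => p10]. New: p7, p3, p10.
Round 2: rule 5 [p7 => p1]; rule 6 [p3 => p8]; rule 11 [p10, p13 => p14]. New: p1, p8, p14.
Round 3: rule 8 [p1, p13, p14 => p12]. New: p12.
Round 4: rule 4 [p12, p32, p8 => p28]; rule 14 [p12, p33 => p39]. New: p28, p39.
Round 5: rule 1 [p28 => p38]. New: p38.
Round 6: rule 15 [p7, p38 => p5]. New: p5.
p5 first appears in round 6.

6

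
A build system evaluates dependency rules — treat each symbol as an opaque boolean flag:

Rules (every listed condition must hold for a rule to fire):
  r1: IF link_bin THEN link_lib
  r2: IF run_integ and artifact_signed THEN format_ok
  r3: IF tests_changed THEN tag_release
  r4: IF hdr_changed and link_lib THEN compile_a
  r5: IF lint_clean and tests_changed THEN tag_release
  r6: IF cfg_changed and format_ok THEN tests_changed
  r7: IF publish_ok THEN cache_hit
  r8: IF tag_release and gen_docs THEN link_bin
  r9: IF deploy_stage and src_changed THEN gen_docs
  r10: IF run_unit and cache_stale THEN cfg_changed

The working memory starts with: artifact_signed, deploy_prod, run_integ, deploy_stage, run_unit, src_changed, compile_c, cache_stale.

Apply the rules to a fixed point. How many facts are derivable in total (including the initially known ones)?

15

Round 1 fires r2, r9, r10, giving format_ok, gen_docs, cfg_changed.
Round 2 fires r6, giving tests_changed.
Round 3 fires r3, giving tag_release.
Round 4 fires r8, giving link_bin.
Round 5 fires r1, giving link_lib.
Closure: {artifact_signed, cache_stale, cfg_changed, compile_c, deploy_prod, deploy_stage, format_ok, gen_docs, link_bin, link_lib, run_integ, run_unit, src_changed, tag_release, tests_changed} — 15 facts.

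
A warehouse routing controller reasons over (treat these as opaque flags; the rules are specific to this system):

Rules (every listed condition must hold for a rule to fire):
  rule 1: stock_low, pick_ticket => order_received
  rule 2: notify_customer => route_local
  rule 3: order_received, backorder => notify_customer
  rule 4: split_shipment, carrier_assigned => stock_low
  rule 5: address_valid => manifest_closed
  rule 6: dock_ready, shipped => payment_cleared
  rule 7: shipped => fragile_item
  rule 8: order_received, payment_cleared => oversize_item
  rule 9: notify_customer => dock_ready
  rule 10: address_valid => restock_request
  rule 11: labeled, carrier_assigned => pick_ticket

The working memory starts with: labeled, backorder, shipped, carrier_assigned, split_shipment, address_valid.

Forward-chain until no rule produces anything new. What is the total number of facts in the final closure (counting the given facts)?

17

Round 1 — rule 4, rule 5, rule 7, rule 10, rule 11, derive stock_low, manifest_closed, fragile_item, restock_request, pick_ticket.
Round 2 — rule 1, derive order_received.
Round 3 — rule 3, derive notify_customer.
Round 4 — rule 2, rule 9, derive route_local, dock_ready.
Round 5 — rule 6, derive payment_cleared.
Round 6 — rule 8, derive oversize_item.
Closure: {address_valid, backorder, carrier_assigned, dock_ready, fragile_item, labeled, manifest_closed, notify_customer, order_received, oversize_item, payment_cleared, pick_ticket, restock_request, route_local, shipped, split_shipment, stock_low} — 17 facts.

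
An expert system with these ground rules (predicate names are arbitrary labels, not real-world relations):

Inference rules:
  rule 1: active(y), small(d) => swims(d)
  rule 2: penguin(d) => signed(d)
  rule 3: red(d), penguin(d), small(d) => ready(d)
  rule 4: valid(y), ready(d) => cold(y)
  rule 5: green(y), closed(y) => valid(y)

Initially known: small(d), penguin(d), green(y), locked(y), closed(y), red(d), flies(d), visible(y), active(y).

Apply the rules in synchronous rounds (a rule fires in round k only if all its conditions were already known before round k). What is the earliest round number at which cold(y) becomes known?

2

Round 1: rule 1 [active(y), small(d) => swims(d)]; rule 2 [penguin(d) => signed(d)]; rule 3 [red(d), penguin(d), small(d) => ready(d)]; rule 5 [green(y), closed(y) => valid(y)]. Adds swims(d), signed(d), ready(d), valid(y).
Round 2: rule 4 [valid(y), ready(d) => cold(y)]. Adds cold(y).
cold(y) first appears in round 2.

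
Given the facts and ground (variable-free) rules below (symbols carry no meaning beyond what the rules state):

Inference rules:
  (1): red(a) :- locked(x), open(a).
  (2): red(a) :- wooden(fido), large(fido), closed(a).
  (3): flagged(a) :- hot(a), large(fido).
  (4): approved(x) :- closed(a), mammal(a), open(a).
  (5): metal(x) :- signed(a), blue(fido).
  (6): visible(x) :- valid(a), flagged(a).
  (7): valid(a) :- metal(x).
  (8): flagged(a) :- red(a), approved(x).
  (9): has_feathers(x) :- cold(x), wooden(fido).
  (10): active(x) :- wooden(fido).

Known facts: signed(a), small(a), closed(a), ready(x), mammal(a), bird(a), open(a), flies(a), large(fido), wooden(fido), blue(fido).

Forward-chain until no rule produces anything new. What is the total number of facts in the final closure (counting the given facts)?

Round 1: (2) [red(a) :- wooden(fido), large(fido), closed(a).]; (4) [approved(x) :- closed(a), mammal(a), open(a).]; (5) [metal(x) :- signed(a), blue(fido).]; (10) [active(x) :- wooden(fido).]. New: red(a), approved(x), metal(x), active(x).
Round 2: (7) [valid(a) :- metal(x).]; (8) [flagged(a) :- red(a), approved(x).]. New: valid(a), flagged(a).
Round 3: (6) [visible(x) :- valid(a), flagged(a).]. New: visible(x).
Closure: {active(x), approved(x), bird(a), blue(fido), closed(a), flagged(a), flies(a), large(fido), mammal(a), metal(x), open(a), ready(x), red(a), signed(a), small(a), valid(a), visible(x), wooden(fido)} — 18 facts.

18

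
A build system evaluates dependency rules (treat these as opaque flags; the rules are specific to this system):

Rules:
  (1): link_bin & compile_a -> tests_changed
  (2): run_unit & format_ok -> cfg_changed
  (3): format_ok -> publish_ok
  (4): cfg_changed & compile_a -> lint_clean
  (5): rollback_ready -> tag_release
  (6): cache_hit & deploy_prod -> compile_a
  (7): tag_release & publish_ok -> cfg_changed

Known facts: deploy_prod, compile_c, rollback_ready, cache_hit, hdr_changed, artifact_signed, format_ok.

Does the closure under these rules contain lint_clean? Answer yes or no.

yes

Round 1 fires (3), (5), (6), giving publish_ok, tag_release, compile_a.
Round 2 fires (7), giving cfg_changed.
Round 3 fires (4), giving lint_clean.
lint_clean appears in round 3, so it is derivable.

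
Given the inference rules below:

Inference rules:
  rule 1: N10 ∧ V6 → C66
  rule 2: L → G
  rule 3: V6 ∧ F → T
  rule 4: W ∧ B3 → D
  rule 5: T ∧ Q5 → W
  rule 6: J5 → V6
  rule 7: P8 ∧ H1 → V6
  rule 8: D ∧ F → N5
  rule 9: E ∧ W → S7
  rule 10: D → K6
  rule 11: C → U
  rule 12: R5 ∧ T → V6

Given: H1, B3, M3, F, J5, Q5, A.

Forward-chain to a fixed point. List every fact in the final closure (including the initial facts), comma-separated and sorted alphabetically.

Round 1 — rule 6, derive V6.
Round 2 — rule 3, derive T.
Round 3 — rule 5, derive W.
Round 4 — rule 4, derive D.
Round 5 — rule 8, rule 10, derive N5, K6.

A, B3, D, F, H1, J5, K6, M3, N5, Q5, T, V6, W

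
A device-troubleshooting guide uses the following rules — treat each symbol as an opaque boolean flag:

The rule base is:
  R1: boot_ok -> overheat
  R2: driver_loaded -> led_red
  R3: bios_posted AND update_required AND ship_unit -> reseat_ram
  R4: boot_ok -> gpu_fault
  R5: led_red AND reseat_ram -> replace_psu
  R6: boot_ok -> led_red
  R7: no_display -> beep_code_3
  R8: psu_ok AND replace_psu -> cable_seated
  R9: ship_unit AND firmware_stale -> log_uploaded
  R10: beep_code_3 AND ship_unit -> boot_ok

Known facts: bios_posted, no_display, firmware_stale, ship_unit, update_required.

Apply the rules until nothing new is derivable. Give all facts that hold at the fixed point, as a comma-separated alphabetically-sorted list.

beep_code_3, bios_posted, boot_ok, firmware_stale, gpu_fault, led_red, log_uploaded, no_display, overheat, replace_psu, reseat_ram, ship_unit, update_required

Round 1 fires R3, R7, R9, giving reseat_ram, beep_code_3, log_uploaded.
Round 2 fires R10, giving boot_ok.
Round 3 fires R1, R4, R6, giving overheat, gpu_fault, led_red.
Round 4 fires R5, giving replace_psu.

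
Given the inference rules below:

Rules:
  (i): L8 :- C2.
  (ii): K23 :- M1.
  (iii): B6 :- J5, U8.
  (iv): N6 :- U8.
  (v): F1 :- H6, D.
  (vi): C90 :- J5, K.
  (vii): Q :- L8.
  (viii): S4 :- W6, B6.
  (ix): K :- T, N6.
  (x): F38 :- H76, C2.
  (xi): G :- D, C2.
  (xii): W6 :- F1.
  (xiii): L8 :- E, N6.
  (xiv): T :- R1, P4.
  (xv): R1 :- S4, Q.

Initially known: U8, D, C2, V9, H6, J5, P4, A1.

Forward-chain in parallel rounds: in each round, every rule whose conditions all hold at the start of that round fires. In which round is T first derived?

5

Round 1: (i) [L8 :- C2.]; (iii) [B6 :- J5, U8.]; (iv) [N6 :- U8.]; (v) [F1 :- H6, D.]; (xi) [G :- D, C2.]. Adds L8, B6, N6, F1, G.
Round 2: (vii) [Q :- L8.]; (xii) [W6 :- F1.]. Adds Q, W6.
Round 3: (viii) [S4 :- W6, B6.]. Adds S4.
Round 4: (xv) [R1 :- S4, Q.]. Adds R1.
Round 5: (xiv) [T :- R1, P4.]. Adds T.
T first appears in round 5.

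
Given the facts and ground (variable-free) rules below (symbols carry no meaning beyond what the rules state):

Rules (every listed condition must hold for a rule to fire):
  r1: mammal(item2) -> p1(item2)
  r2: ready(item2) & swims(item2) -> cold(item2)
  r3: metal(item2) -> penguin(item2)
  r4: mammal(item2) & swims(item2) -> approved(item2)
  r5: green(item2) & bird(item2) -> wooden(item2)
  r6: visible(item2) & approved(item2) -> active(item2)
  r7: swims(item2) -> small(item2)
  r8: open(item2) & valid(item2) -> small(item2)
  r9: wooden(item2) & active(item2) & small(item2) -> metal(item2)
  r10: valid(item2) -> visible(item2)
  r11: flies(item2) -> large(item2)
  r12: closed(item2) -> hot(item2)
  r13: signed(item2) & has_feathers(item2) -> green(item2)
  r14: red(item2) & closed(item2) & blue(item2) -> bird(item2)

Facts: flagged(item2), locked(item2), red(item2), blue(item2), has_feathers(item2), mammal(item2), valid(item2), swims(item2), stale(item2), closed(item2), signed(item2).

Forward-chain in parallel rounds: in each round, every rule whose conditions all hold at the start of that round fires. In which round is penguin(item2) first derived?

4

Round 1 — r1, r4, r7, r10, r12, r13, r14, derive p1(item2), approved(item2), small(item2), visible(item2), hot(item2), green(item2), bird(item2).
Round 2 — r5, r6, derive wooden(item2), active(item2).
Round 3 — r9, derive metal(item2).
Round 4 — r3, derive penguin(item2).
penguin(item2) first appears in round 4.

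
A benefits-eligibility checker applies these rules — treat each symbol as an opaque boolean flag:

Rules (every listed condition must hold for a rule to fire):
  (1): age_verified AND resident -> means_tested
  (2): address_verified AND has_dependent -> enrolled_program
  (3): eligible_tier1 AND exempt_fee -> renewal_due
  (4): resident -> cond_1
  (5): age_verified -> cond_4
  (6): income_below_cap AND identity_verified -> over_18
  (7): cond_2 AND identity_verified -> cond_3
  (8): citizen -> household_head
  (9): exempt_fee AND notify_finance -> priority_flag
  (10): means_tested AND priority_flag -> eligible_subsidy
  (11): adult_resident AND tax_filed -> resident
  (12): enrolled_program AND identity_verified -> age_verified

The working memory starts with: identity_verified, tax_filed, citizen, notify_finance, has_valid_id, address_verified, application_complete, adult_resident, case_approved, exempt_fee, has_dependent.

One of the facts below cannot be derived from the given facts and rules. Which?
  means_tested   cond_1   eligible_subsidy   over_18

Round 1: (2) [address_verified AND has_dependent -> enrolled_program]; (8) [citizen -> household_head]; (9) [exempt_fee AND notify_finance -> priority_flag]; (11) [adult_resident AND tax_filed -> resident]. Adds enrolled_program, household_head, priority_flag, resident.
Round 2: (4) [resident -> cond_1]; (12) [enrolled_program AND identity_verified -> age_verified]. Adds cond_1, age_verified.
Round 3: (1) [age_verified AND resident -> means_tested]; (5) [age_verified -> cond_4]. Adds means_tested, cond_4.
Round 4: (10) [means_tested AND priority_flag -> eligible_subsidy]. Adds eligible_subsidy.
Derived: cond_1 (round 2), eligible_subsidy (round 4), means_tested (round 3). over_18 never appears in any round.

over_18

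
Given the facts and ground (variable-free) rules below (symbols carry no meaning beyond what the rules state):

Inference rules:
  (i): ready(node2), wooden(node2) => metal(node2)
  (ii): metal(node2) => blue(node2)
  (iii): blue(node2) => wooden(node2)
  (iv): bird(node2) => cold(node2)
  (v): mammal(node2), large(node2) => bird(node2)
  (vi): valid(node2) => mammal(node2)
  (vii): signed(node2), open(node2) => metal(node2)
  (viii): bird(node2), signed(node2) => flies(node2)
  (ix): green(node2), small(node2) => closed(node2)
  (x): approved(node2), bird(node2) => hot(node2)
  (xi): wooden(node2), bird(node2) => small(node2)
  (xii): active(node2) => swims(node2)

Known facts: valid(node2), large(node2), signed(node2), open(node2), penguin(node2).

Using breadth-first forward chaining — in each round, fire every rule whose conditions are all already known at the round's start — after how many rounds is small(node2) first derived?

4

Round 1: (vi) [valid(node2) => mammal(node2)]; (vii) [signed(node2), open(node2) => metal(node2)]. Adds mammal(node2), metal(node2).
Round 2: (ii) [metal(node2) => blue(node2)]; (v) [mammal(node2), large(node2) => bird(node2)]. Adds blue(node2), bird(node2).
Round 3: (iii) [blue(node2) => wooden(node2)]; (iv) [bird(node2) => cold(node2)]; (viii) [bird(node2), signed(node2) => flies(node2)]. Adds wooden(node2), cold(node2), flies(node2).
Round 4: (xi) [wooden(node2), bird(node2) => small(node2)]. Adds small(node2).
small(node2) first appears in round 4.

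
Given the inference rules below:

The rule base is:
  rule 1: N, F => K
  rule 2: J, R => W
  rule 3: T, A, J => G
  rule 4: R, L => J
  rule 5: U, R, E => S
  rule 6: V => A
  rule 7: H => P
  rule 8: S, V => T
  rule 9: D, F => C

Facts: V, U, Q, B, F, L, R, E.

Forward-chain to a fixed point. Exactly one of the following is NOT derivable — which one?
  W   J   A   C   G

C

Round 1: rule 4 [R, L => J]; rule 5 [U, R, E => S]; rule 6 [V => A]. Adds J, S, A.
Round 2: rule 2 [J, R => W]; rule 8 [S, V => T]. Adds W, T.
Round 3: rule 3 [T, A, J => G]. Adds G.
Derived: J (round 1), A (round 1), G (round 3), W (round 2). C never appears in any round.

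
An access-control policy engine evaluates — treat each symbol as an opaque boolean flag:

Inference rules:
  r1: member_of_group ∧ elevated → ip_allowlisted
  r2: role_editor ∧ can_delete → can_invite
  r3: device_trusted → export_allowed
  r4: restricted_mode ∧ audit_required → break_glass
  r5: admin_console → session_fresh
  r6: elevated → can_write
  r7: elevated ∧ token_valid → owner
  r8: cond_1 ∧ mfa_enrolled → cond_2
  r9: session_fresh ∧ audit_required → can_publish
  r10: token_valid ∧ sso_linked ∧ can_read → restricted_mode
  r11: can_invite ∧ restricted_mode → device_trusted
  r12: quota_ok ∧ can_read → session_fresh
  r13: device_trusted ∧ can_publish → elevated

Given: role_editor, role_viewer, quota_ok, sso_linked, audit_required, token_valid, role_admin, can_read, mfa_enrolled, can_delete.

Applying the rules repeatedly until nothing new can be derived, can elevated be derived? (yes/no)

[1] r2 [role_editor ∧ can_delete → can_invite]; r10 [token_valid ∧ sso_linked ∧ can_read → restricted_mode]; r12 [quota_ok ∧ can_read → session_fresh]. ⇒ new: can_invite, restricted_mode, session_fresh.
[2] r4 [restricted_mode ∧ audit_required → break_glass]; r9 [session_fresh ∧ audit_required → can_publish]; r11 [can_invite ∧ restricted_mode → device_trusted]. ⇒ new: break_glass, can_publish, device_trusted.
[3] r3 [device_trusted → export_allowed]; r13 [device_trusted ∧ can_publish → elevated]. ⇒ new: export_allowed, elevated.
[4] r6 [elevated → can_write]; r7 [elevated ∧ token_valid → owner]. ⇒ new: can_write, owner.
elevated appears in round 3, so it is derivable.

yes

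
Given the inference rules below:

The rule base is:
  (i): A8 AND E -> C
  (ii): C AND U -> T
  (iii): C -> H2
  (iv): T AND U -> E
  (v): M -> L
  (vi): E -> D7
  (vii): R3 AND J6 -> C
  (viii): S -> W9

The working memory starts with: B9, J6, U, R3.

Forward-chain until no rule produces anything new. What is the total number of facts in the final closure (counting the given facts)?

Round 1: (vii) [R3 AND J6 -> C]. Adds C.
Round 2: (ii) [C AND U -> T]; (iii) [C -> H2]. Adds T, H2.
Round 3: (iv) [T AND U -> E]. Adds E.
Round 4: (vi) [E -> D7]. Adds D7.
Closure: {B9, C, D7, E, H2, J6, R3, T, U} — 9 facts.

9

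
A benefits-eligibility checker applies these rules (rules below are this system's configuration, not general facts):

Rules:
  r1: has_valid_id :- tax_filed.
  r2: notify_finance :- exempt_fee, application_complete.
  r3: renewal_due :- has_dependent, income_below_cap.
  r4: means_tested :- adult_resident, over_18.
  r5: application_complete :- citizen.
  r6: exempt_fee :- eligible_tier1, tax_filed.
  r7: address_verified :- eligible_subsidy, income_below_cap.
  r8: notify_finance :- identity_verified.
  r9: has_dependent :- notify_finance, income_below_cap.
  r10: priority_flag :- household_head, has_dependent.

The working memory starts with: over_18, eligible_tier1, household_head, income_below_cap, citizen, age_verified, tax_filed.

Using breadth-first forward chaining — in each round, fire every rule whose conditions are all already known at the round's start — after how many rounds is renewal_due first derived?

4

Round 1: r1 [has_valid_id :- tax_filed.]; r5 [application_complete :- citizen.]; r6 [exempt_fee :- eligible_tier1, tax_filed.]. New: has_valid_id, application_complete, exempt_fee.
Round 2: r2 [notify_finance :- exempt_fee, application_complete.]. New: notify_finance.
Round 3: r9 [has_dependent :- notify_finance, income_below_cap.]. New: has_dependent.
Round 4: r3 [renewal_due :- has_dependent, income_below_cap.]; r10 [priority_flag :- household_head, has_dependent.]. New: renewal_due, priority_flag.
renewal_due first appears in round 4.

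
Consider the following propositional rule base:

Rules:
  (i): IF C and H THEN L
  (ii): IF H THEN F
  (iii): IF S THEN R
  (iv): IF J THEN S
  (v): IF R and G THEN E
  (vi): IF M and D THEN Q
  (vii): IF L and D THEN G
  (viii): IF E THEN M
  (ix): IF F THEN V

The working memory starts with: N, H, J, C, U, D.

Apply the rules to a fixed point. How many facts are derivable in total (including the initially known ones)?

15

Round 1: (i) [IF C and H THEN L]; (ii) [IF H THEN F]; (iv) [IF J THEN S]. New: L, F, S.
Round 2: (iii) [IF S THEN R]; (vii) [IF L and D THEN G]; (ix) [IF F THEN V]. New: R, G, V.
Round 3: (v) [IF R and G THEN E]. New: E.
Round 4: (viii) [IF E THEN M]. New: M.
Round 5: (vi) [IF M and D THEN Q]. New: Q.
Closure: {C, D, E, F, G, H, J, L, M, N, Q, R, S, U, V} — 15 facts.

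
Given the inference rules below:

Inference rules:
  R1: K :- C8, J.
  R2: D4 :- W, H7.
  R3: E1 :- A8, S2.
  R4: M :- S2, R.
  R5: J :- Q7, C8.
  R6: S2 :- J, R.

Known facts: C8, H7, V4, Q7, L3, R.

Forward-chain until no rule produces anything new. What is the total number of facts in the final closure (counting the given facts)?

Round 1: R5 [J :- Q7, C8.]. New: J.
Round 2: R1 [K :- C8, J.]; R6 [S2 :- J, R.]. New: K, S2.
Round 3: R4 [M :- S2, R.]. New: M.
Closure: {C8, H7, J, K, L3, M, Q7, R, S2, V4} — 10 facts.

10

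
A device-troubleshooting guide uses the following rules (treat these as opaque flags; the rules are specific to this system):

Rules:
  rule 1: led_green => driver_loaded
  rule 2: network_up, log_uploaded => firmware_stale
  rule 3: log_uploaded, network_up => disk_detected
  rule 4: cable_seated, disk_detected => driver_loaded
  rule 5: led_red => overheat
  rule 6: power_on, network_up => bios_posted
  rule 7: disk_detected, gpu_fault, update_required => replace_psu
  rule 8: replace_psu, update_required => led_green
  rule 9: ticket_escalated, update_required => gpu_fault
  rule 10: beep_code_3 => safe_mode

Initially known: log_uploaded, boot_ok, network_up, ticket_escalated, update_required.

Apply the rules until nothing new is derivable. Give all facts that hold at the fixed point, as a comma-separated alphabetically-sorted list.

[1] rule 2 [network_up, log_uploaded => firmware_stale]; rule 3 [log_uploaded, network_up => disk_detected]; rule 9 [ticket_escalated, update_required => gpu_fault]. ⇒ new: firmware_stale, disk_detected, gpu_fault.
[2] rule 7 [disk_detected, gpu_fault, update_required => replace_psu]. ⇒ new: replace_psu.
[3] rule 8 [replace_psu, update_required => led_green]. ⇒ new: led_green.
[4] rule 1 [led_green => driver_loaded]. ⇒ new: driver_loaded.

boot_ok, disk_detected, driver_loaded, firmware_stale, gpu_fault, led_green, log_uploaded, network_up, replace_psu, ticket_escalated, update_required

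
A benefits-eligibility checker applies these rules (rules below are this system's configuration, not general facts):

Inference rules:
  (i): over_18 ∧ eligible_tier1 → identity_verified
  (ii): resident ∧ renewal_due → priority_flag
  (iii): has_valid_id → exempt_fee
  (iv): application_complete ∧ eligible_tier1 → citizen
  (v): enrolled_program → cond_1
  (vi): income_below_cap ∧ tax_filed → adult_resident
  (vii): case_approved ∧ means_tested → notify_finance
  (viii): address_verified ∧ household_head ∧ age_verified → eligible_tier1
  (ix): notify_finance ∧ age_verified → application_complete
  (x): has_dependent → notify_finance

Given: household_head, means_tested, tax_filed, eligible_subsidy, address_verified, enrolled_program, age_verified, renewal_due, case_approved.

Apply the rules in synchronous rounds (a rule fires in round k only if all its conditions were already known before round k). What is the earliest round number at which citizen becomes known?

[1] (v) [enrolled_program → cond_1]; (vii) [case_approved ∧ means_tested → notify_finance]; (viii) [address_verified ∧ household_head ∧ age_verified → eligible_tier1]. ⇒ new: cond_1, notify_finance, eligible_tier1.
[2] (ix) [notify_finance ∧ age_verified → application_complete]. ⇒ new: application_complete.
[3] (iv) [application_complete ∧ eligible_tier1 → citizen]. ⇒ new: citizen.
citizen first appears in round 3.

3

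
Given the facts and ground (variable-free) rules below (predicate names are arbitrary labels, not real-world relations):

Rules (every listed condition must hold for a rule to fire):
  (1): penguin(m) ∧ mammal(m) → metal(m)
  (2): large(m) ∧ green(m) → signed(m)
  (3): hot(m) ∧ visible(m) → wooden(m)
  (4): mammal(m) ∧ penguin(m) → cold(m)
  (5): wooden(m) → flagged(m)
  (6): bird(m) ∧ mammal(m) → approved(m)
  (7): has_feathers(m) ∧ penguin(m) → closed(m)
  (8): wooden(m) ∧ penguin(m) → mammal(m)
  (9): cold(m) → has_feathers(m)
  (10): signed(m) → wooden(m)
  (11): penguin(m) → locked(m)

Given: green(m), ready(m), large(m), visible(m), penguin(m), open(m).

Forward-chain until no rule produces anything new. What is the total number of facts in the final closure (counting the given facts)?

15

Round 1: (2) [large(m) ∧ green(m) → signed(m)]; (11) [penguin(m) → locked(m)]. New: signed(m), locked(m).
Round 2: (10) [signed(m) → wooden(m)]. New: wooden(m).
Round 3: (5) [wooden(m) → flagged(m)]; (8) [wooden(m) ∧ penguin(m) → mammal(m)]. New: flagged(m), mammal(m).
Round 4: (1) [penguin(m) ∧ mammal(m) → metal(m)]; (4) [mammal(m) ∧ penguin(m) → cold(m)]. New: metal(m), cold(m).
Round 5: (9) [cold(m) → has_feathers(m)]. New: has_feathers(m).
Round 6: (7) [has_feathers(m) ∧ penguin(m) → closed(m)]. New: closed(m).
Closure: {closed(m), cold(m), flagged(m), green(m), has_feathers(m), large(m), locked(m), mammal(m), metal(m), open(m), penguin(m), ready(m), signed(m), visible(m), wooden(m)} — 15 facts.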